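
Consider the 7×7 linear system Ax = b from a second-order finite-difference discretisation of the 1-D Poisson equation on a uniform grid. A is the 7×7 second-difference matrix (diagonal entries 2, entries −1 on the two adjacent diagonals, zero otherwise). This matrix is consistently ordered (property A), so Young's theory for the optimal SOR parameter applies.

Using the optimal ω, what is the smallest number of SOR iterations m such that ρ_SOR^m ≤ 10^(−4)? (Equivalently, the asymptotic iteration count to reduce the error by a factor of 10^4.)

m = 12

B_J for the 7×7 system has eigenvalues cos(kπ/8); ρ_J = cos(π/8) = 0.9238795.
1 − cos²(π/8) = sin²(π/8) ⇒ √(1−ρ_J²) = sin(π/8) = 0.3826834.
ω* = 2 / (1 + 0.3826834) = 2 / 1.3826834 ≈ 1.4464627.
ρ_SOR = ω* − 1 ≈ 0.4464627.
4·ln10 = 9.21034; −ln(0.4464627) = 0.806399; m = ⌈9.21034/0.806399⌉ = ⌈11.422⌉ = 12.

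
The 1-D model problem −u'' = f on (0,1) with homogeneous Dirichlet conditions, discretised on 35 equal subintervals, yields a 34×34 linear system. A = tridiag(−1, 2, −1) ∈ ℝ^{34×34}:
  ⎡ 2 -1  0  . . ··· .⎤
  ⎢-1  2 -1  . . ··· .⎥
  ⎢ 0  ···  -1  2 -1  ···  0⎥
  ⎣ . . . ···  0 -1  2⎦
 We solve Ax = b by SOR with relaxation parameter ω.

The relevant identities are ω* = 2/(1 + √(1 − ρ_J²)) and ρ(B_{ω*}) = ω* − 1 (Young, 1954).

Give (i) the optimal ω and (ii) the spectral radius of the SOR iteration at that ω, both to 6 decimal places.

ω* = 1.835470, ρ_SOR = 0.835470

ρ_J = max_k |cos(kπ/35)| = cos(π/35) = 0.995974
1 − cos²(π/35) = sin²(π/35) ⇒ √(1−ρ_J²) = sin(π/35) = 0.0896393.
So ω* = 2/1.0896393 = 1.835470 (Young).
ρ(B_{ω*}) = ω*−1 = 0.835470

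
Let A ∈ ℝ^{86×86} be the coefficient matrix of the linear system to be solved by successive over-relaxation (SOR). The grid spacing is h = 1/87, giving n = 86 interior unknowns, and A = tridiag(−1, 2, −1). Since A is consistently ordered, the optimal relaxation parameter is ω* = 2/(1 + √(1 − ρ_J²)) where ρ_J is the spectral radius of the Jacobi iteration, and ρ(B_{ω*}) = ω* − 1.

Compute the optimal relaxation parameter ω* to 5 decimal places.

B_J for the 86×86 system has eigenvalues cos(kπ/87); ρ_J = cos(π/87) = 0.99935.
root = sin(π/87) = 0.036102  (since 1−cos² = sin²).
ω* = 2/(1 + 0.036102) = 2/1.036102 = 1.93031.
[ρ_SOR] ω* − 1 = 0.93031.

ω* = 1.93031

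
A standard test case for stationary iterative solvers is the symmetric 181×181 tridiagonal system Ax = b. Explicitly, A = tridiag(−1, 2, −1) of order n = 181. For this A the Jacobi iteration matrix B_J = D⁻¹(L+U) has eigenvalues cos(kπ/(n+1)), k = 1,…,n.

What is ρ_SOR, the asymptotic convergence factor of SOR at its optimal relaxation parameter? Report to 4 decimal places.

ρ_SOR = 0.9661

spectrum of D⁻¹(L+U) = {cos(kπ/182) : 1≤k≤181}; ρ_J = cos(π/182) = 0.9999.
√(1−ρ_J²) = |sin(π/182)| = 0.01726
Young: ω* = 2/(1+√(1−ρ_J²)) = 2/(1+0.01726) = 2/1.01726 = 1.9661.
and ρ(B_{ω*}) = 1.9661 − 1 = 0.9661.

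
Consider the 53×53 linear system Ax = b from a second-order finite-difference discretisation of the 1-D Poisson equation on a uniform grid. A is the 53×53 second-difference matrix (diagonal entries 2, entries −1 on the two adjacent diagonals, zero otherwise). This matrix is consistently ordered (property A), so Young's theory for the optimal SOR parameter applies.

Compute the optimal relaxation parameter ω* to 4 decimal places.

ω* = 1.8901

ρ_J = max_k |cos(kπ/54)| = cos(π/54) = 0.9983
√(1−ρ_J²) simplifies to sin(π/54) = 0.05814.
ω* = 2/(1 + 0.05814) = 2/1.05814 = 1.8901.
At ω = 1.8901 every |λ(B_ω)| = ω−1, so ρ_SOR = 0.8901.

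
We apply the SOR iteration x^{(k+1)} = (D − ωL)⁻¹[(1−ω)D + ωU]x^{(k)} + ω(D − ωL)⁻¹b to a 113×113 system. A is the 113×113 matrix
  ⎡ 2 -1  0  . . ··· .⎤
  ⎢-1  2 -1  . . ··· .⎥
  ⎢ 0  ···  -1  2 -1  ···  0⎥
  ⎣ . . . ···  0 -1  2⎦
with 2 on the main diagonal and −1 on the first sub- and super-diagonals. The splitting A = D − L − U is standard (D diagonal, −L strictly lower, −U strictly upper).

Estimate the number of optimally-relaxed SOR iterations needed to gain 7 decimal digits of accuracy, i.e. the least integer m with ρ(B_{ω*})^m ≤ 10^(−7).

spectrum of D⁻¹(L+U) = {cos(kπ/114) : 1≤k≤113}; ρ_J = cos(π/114) = 0.9996203.
√(1 − cos²(π/114)) = sin(π/114) ≈ 0.0275543.
[ω*] 2 ÷ (1 + 0.0275543) = 2 ÷ 1.0275543 = 1.9463692.
At ω = 1.9463692 every |λ(B_ω)| = ω−1, so ρ_SOR = 0.9463692.
m ≥ 7·ln10 / (−ln 0.9463692) = 292.405; smallest integer m = 293.

m = 293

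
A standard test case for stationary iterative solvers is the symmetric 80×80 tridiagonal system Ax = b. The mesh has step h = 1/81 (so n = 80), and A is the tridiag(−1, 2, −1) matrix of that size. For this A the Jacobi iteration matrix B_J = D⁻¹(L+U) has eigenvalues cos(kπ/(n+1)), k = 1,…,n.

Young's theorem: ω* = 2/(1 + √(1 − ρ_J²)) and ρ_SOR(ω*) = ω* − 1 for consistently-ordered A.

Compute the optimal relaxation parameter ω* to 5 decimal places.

ρ_J = max_k |cos(kπ/81)| = cos(π/81) = 0.99925
√(1−ρ_J²) simplifies to sin(π/81) = 0.038775.
Young: ω* = 2/(1+√(1−ρ_J²)) = 2/(1+0.038775) = 2/1.038775 = 1.92534.
[ρ_SOR] ω* − 1 = 0.92534.

ω* = 1.92534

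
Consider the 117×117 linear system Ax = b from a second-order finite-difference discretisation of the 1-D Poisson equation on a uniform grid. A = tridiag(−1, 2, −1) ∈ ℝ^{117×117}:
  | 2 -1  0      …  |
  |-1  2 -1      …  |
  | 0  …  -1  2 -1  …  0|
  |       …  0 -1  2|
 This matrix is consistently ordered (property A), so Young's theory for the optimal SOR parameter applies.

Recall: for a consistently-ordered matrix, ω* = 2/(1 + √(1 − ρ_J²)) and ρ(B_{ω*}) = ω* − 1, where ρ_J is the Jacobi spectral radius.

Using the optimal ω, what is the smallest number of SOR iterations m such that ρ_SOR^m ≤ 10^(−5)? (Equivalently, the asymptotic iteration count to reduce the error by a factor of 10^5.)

B_J for the 117×117 system has eigenvalues cos(kπ/118); ρ_J = cos(π/118) = 0.9996456.
√(1−ρ_J²) = |sin(π/118)| = 0.0266205
Young: ω* = 2/(1+√(1−ρ_J²)) = 2/(1+0.0266205) = 2/1.0266205 = 1.9481396.
At ω = 1.9481396 every |λ(B_ω)| = ω−1, so ρ_SOR = 0.9481396.
For 5 digits: m = 5·ln10 / (−ln 0.9481396) = 11.5129/0.0532535 = 216.190; round up → m = 217.

m = 217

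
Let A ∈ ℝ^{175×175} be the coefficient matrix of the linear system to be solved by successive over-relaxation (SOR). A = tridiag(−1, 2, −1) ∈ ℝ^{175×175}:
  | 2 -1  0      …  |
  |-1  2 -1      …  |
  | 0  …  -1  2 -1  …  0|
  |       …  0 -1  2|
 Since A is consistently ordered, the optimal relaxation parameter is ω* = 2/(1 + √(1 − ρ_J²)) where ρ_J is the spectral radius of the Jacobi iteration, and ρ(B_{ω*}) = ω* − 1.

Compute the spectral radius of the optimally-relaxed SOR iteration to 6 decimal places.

With n=175, ρ(Jacobi) = cos(π/176) = 0.999841.
1 − cos²(π/176) = sin²(π/176) ⇒ √(1−ρ_J²) = sin(π/176) = 0.0178490.
ω* = 2 / (1 + 0.0178490) = 2 / 1.0178490 ≈ 1.964928.
ρ(B_{ω*}) = ω*−1 = 0.964928

ρ_SOR = 0.964928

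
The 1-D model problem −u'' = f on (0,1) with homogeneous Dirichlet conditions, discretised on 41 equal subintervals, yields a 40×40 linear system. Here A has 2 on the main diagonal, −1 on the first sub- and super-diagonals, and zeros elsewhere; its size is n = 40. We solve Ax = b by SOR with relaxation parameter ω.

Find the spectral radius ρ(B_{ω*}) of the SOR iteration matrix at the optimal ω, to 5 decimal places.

With n=40, ρ(Jacobi) = cos(π/41) = 0.99707.
√(1 − cos²(π/41)) = sin(π/41) ≈ 0.076549.
[ω*] 2 ÷ (1 + 0.076549) = 2 ÷ 1.076549 = 1.85779.
ρ_SOR = ω* − 1 = 1.85779 − 1 = 0.85779.

ρ_SOR = 0.85779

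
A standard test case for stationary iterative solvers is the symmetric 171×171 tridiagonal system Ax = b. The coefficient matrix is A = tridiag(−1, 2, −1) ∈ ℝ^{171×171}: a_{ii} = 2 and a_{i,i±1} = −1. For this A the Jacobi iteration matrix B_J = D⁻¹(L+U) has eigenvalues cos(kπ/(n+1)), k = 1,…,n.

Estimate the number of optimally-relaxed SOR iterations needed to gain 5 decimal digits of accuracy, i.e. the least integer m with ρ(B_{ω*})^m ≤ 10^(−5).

n=171: λ(B_J) = 1 − λ(A)/2 = cos(kπ/172); k=1 gives ρ_J = 0.9998332.
√(1 − cos²(π/172)) = sin(π/172) ≈ 0.0182641.
ω* = 2 / (1 + 0.0182641) = 2 / 1.0182641 ≈ 1.9641270.
ρ(B_{ω*}) = ω*−1 = 0.9641270
m ≥ 5·ln10 / (−ln 0.9641270) = 315.143; smallest integer m = 316.

m = 316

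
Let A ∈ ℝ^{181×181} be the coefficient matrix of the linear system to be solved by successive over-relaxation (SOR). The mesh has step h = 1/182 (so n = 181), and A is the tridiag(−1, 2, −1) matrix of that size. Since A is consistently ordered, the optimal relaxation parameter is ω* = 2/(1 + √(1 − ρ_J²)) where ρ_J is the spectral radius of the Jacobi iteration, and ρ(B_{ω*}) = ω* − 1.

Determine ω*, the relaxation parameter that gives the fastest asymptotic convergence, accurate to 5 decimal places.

ρ_J = max_k |cos(kπ/182)| = cos(π/182) = 0.99985
√(1−ρ_J²) simplifies to sin(π/182) = 0.017261.
ω* = 2 / (1 + 0.017261) = 2 / 1.017261 ≈ 1.96606.
ρ_SOR = ω* − 1 ≈ 0.96606.

ω* = 1.96606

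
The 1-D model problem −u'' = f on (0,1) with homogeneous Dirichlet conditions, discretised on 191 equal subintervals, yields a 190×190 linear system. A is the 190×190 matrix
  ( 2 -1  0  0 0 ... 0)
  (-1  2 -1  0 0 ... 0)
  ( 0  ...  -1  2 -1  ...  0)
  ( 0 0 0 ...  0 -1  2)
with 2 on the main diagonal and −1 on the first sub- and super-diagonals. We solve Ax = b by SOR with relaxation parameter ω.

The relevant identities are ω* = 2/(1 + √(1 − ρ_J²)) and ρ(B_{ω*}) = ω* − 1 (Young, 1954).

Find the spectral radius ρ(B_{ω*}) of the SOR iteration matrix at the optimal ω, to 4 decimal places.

ρ_SOR = 0.9676

n=190: λ(B_J) = 1 − λ(A)/2 = cos(kπ/191); k=1 gives ρ_J = 0.9999.
√(1−ρ_J²) = |sin(π/191)| = 0.01645
So ω* = 2/1.01645 = 1.9676 (Young).
ρ_SOR = ω* − 1 ≈ 0.9676.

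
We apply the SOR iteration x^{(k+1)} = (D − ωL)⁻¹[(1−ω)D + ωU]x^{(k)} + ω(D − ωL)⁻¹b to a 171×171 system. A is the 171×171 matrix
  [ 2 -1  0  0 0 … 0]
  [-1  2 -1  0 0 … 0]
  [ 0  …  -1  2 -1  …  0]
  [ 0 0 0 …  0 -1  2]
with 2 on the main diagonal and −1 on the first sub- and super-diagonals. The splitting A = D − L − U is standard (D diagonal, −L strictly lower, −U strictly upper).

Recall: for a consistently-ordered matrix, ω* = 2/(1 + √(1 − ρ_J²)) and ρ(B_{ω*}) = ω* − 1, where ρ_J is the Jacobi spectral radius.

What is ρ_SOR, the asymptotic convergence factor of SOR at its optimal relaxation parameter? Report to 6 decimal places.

ρ_SOR = 0.964127

B_J for the 171×171 system has eigenvalues cos(kπ/172); ρ_J = cos(π/172) = 0.999833.
root = sin(π/172) = 0.0182641  (since 1−cos² = sin²).
Then 2/(1+√(1−ρ_J²)) = 2/(1+0.0182641); ω* = 2/1.0182641 = 1.964127.
ρ_SOR = ω* − 1 ≈ 0.964127.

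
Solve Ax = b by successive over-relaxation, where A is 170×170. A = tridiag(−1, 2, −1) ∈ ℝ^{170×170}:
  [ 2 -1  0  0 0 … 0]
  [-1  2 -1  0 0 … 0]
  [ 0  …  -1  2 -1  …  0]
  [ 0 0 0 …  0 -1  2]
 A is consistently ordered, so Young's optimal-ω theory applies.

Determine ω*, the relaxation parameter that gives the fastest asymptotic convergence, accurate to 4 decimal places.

With n=170, ρ(Jacobi) = cos(π/171) = 0.9998.
√(1−ρ_J²) = |sin(π/171)| = 0.01837
ω* = 2 / (1 + 0.01837) = 2 / 1.01837 ≈ 1.9639.
[ρ_SOR] ω* − 1 = 0.9639.

ω* = 1.9639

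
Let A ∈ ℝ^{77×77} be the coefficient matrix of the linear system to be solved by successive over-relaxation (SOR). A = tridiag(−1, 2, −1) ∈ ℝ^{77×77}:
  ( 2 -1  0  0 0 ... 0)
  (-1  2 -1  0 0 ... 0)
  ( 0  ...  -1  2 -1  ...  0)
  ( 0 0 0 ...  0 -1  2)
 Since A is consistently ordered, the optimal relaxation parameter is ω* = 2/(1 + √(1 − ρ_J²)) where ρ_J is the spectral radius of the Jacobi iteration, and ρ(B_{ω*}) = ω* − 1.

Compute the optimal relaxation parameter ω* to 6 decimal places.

n=77: λ(B_J) = 1 − λ(A)/2 = cos(kπ/78); k=1 gives ρ_J = 0.999189.
√(1−ρ_J²) simplifies to sin(π/78) = 0.0402659.
ω* = 2/(1 + 0.0402659) = 2/1.0402659 = 1.922585.
[ρ_SOR] ω* − 1 = 0.922585.

ω* = 1.922585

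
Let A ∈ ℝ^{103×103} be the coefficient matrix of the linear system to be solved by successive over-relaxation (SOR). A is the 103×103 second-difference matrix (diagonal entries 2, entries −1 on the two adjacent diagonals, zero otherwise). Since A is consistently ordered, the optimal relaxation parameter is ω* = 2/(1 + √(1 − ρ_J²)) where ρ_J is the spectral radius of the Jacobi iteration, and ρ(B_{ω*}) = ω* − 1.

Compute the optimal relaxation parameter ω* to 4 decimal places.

ω* = 1.9414

½·tridiag(1,0,1) at n=103: λ_k = cos(kπ/104); max |λ| at k=1 ⇒ ρ_J = cos(π/104) ≈ 0.9995.
1 − cos²(π/104) = sin²(π/104) ⇒ √(1−ρ_J²) = sin(π/104) = 0.03020.
ω* = 2/(1+0.03020) = 1.9414
and ρ(B_{ω*}) = 1.9414 − 1 = 0.9414.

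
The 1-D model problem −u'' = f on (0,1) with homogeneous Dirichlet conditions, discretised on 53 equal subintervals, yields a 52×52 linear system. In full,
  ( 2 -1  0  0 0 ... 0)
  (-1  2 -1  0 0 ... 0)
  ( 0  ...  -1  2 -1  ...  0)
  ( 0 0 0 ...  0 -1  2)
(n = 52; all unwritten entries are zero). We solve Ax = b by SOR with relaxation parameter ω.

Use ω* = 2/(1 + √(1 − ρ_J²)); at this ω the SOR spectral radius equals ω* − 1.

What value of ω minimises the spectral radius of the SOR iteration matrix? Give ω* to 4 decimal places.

ω* = 1.8881

n=52: λ(B_J) = 1 − λ(A)/2 = cos(kπ/53); k=1 gives ρ_J = 0.9982.
√(1−ρ_J²) = |sin(π/53)| = 0.05924
Young: ω* = 2/(1+√(1−ρ_J²)) = 2/(1+0.05924) = 2/1.05924 = 1.8881.
ρ(B_{ω*}) = ω*−1 = 0.8881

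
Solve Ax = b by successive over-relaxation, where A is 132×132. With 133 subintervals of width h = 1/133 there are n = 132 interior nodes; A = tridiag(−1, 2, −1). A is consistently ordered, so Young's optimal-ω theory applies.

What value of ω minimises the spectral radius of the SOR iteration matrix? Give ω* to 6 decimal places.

n=132: λ(B_J) = 1 − λ(A)/2 = cos(kπ/133); k=1 gives ρ_J = 0.999721.
1 − cos²(π/133) = sin²(π/133) ⇒ √(1−ρ_J²) = sin(π/133) = 0.0236188.
[ω*] 2 ÷ (1 + 0.0236188) = 2 ÷ 1.0236188 = 1.953852.
and ρ(B_{ω*}) = 1.953852 − 1 = 0.953852.

ω* = 1.953852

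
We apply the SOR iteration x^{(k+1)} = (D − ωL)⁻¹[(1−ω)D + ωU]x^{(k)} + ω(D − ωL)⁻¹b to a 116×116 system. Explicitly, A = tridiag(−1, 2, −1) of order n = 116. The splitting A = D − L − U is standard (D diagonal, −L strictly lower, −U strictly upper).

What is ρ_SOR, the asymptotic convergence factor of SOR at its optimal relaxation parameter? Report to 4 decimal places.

n=116: λ(B_J) = 1 − λ(A)/2 = cos(kπ/117); k=1 gives ρ_J = 0.9996.
√(1 − cos²(π/117)) = sin(π/117) ≈ 0.02685.
[ω*] 2 ÷ (1 + 0.02685) = 2 ÷ 1.02685 = 1.9477.
ρ_SOR = ω* − 1 = 1.9477 − 1 = 0.9477.

ρ_SOR = 0.9477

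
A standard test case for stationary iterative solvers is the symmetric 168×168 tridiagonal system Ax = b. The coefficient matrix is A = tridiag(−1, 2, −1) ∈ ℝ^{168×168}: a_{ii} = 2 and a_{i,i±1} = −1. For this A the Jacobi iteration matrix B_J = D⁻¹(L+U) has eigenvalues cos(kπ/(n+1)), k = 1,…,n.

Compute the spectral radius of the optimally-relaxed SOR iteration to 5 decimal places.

spectrum of D⁻¹(L+U) = {cos(kπ/169) : 1≤k≤168}; ρ_J = cos(π/169) = 0.99983.
root = sin(π/169) = 0.018588  (since 1−cos² = sin²).
[ω*] 2 ÷ (1 + 0.018588) = 2 ÷ 1.018588 = 1.96350.
ρ_SOR = ω* − 1 ≈ 0.96350.

ρ_SOR = 0.96350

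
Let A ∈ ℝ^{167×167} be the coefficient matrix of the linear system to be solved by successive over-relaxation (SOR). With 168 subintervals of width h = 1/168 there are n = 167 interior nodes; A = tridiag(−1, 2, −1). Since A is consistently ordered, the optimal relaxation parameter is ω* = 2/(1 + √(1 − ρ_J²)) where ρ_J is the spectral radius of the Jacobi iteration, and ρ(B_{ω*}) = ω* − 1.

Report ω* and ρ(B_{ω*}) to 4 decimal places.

ω* = 1.9633, ρ_SOR = 0.9633

B_J for the 167×167 system has eigenvalues cos(kπ/168); ρ_J = cos(π/168) = 0.9998.
1 − cos²(π/168) = sin²(π/168) ⇒ √(1−ρ_J²) = sin(π/168) = 0.01870.
Young: ω* = 2/(1+√(1−ρ_J²)) = 2/(1+0.01870) = 2/1.01870 = 1.9633.
[ρ_SOR] ω* − 1 = 0.9633.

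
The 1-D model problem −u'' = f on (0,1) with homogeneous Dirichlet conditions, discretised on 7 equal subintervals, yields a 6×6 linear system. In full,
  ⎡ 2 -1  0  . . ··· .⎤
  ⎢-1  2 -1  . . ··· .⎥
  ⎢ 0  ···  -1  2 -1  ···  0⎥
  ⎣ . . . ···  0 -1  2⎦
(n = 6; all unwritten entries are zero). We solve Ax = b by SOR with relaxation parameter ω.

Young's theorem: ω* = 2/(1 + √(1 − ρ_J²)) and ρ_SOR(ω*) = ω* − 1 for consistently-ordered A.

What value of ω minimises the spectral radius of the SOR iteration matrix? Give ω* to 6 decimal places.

spectrum of D⁻¹(L+U) = {cos(kπ/7) : 1≤k≤6}; ρ_J = cos(π/7) = 0.900969.
√(1−ρ_J²) simplifies to sin(π/7) = 0.4338837.
ω* = 2 / (1 + 0.4338837) = 2 / 1.4338837 ≈ 1.394813.
ρ(B_{ω*}) = ω*−1 = 0.394813

ω* = 1.394813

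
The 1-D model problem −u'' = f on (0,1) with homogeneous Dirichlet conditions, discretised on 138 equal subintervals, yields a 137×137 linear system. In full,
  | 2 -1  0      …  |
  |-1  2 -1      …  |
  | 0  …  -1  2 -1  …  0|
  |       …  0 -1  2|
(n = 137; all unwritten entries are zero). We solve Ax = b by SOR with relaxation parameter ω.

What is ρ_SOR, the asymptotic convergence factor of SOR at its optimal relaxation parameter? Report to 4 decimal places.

ρ_SOR = 0.9555

B_J for the 137×137 system has eigenvalues cos(kπ/138); ρ_J = cos(π/138) = 0.9997.
√(1−ρ_J²) = |sin(π/138)| = 0.02276
Then 2/(1+√(1−ρ_J²)) = 2/(1+0.02276); ω* = 2/1.02276 = 1.9555.
ρ_SOR = ω* − 1 = 1.9555 − 1 = 0.9555.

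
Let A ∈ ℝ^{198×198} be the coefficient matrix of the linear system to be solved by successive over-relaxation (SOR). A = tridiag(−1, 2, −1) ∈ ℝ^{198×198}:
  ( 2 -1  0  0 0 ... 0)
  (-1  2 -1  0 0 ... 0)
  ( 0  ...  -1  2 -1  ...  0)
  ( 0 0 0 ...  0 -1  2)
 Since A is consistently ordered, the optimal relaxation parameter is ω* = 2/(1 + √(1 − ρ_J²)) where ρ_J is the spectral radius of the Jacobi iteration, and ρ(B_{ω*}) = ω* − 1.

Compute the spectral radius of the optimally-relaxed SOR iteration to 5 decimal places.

ρ_SOR = 0.96892

spectrum of D⁻¹(L+U) = {cos(kπ/199) : 1≤k≤198}; ρ_J = cos(π/199) = 0.99988.
√(1−ρ_J²) simplifies to sin(π/199) = 0.015786.
ω* = 2/(1+0.015786) = 1.96892
Hence ρ(B_{ω*}) = 1.96892 − 1 = 0.96892.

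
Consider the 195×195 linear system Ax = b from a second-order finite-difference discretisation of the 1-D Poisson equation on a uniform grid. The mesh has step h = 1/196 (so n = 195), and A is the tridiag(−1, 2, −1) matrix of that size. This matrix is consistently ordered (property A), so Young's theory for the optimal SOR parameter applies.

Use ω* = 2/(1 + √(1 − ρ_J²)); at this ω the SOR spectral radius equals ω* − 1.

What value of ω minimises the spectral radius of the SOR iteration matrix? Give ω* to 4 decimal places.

ω* = 1.9684

With n=195, ρ(Jacobi) = cos(π/196) = 0.9999.
root = sin(π/196) = 0.01603  (since 1−cos² = sin²).
Young: ω* = 2/(1+√(1−ρ_J²)) = 2/(1+0.01603) = 2/1.01603 = 1.9684.
Hence ρ(B_{ω*}) = 1.9684 − 1 = 0.9684.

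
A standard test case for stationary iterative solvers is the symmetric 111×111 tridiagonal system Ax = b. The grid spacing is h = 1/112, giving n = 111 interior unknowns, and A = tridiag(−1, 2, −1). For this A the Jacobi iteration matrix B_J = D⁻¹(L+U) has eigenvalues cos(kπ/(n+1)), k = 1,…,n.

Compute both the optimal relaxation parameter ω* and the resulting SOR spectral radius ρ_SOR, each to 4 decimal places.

With n=111, ρ(Jacobi) = cos(π/112) = 0.9996.
√(1−ρ_J²) = |sin(π/112)| = 0.02805
Then 2/(1+√(1−ρ_J²)) = 2/(1+0.02805); ω* = 2/1.02805 = 1.9454.
ρ_SOR = ω* − 1 = 1.9454 − 1 = 0.9454.

ω* = 1.9454, ρ_SOR = 0.9454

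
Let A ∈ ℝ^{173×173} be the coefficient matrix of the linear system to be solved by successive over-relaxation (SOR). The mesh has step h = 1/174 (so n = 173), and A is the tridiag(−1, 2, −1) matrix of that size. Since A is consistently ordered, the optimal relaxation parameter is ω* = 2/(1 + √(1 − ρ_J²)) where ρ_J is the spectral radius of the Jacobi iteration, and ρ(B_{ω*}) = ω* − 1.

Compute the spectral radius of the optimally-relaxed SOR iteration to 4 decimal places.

ρ_J = max_k |cos(kπ/174)| = cos(π/174) = 0.9998
root = sin(π/174) = 0.01805  (since 1−cos² = sin²).
ω* = 2 / (1 + 0.01805) = 2 / 1.01805 ≈ 1.9645.
and ρ(B_{ω*}) = 1.9645 − 1 = 0.9645.

ρ_SOR = 0.9645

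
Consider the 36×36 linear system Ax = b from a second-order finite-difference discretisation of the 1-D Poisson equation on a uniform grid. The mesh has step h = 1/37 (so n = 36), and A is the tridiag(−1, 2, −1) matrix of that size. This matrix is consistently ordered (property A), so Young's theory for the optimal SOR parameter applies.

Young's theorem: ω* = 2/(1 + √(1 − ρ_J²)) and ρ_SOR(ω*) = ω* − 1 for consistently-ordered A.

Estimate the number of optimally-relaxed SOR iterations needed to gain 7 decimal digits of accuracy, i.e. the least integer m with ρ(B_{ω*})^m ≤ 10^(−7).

B_J for the 36×36 system has eigenvalues cos(kπ/37); ρ_J = cos(π/37) = 0.9963975.
root = sin(π/37) = 0.0848059  (since 1−cos² = sin²).
Then 2/(1+√(1−ρ_J²)) = 2/(1+0.0848059); ω* = 2/1.0848059 = 1.8436478.
At ω = 1.8436478 every |λ(B_ω)| = ω−1, so ρ_SOR = 0.8436478.
7·ln10 = 16.1181; −ln(0.8436478) = 0.17002; m = ⌈16.1181/0.17002⌉ = ⌈94.801⌉ = 95.

m = 95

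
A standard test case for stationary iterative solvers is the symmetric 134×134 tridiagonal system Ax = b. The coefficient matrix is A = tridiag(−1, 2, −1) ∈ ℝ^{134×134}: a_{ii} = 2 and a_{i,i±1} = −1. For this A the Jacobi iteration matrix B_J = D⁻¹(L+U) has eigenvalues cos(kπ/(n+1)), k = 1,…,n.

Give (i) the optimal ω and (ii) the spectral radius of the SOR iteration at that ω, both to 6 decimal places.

With n=134, ρ(Jacobi) = cos(π/135) = 0.999729.
√(1−ρ_J²) = |sin(π/135)| = 0.0232690
Young: ω* = 2/(1+√(1−ρ_J²)) = 2/(1+0.0232690) = 2/1.0232690 = 1.954520.
ρ_SOR = ω* − 1 = 1.954520 − 1 = 0.954520.

ω* = 1.954520, ρ_SOR = 0.954520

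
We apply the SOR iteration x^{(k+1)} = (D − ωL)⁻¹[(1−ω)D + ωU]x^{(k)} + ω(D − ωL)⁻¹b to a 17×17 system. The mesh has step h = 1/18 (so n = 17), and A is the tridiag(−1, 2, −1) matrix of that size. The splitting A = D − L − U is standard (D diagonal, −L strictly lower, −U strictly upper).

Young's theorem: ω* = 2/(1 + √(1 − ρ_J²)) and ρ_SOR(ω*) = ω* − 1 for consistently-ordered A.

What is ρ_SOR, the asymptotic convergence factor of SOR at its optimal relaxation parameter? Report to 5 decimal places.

ρ_SOR = 0.70409

spectrum of D⁻¹(L+U) = {cos(kπ/18) : 1≤k≤17}; ρ_J = cos(π/18) = 0.98481.
√(1−ρ_J²) = |sin(π/18)| = 0.173648
ω* = 2/(1 + 0.173648) = 2/1.173648 = 1.70409.
At ω = 1.70409 every |λ(B_ω)| = ω−1, so ρ_SOR = 0.70409.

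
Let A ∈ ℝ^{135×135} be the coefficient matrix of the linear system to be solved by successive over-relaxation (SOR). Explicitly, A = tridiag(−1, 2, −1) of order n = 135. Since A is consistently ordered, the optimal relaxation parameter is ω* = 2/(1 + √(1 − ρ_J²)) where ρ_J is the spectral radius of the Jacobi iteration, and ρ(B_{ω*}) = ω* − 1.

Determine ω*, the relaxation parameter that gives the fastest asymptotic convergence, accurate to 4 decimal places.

ω* = 1.9548

[ρ_J] n=135: ρ(B_J) = cos(π/(n+1)) = cos(π/136) = 0.9997.
√(1−ρ_J²) = |sin(π/136)| = 0.02310
Then 2/(1+√(1−ρ_J²)) = 2/(1+0.02310); ω* = 2/1.02310 = 1.9548.
At ω = 1.9548 every |λ(B_ω)| = ω−1, so ρ_SOR = 0.9548.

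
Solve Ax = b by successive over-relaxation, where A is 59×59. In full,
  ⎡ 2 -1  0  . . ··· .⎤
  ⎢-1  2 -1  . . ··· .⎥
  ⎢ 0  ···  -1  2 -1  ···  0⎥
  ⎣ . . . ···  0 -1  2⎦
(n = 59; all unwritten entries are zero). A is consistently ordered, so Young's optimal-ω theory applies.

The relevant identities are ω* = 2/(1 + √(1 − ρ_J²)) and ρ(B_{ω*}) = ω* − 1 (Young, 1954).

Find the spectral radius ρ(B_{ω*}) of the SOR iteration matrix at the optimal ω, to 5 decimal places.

ρ_J = max_k |cos(kπ/60)| = cos(π/60) = 0.99863
√(1 − cos²(π/60)) = sin(π/60) ≈ 0.052336.
[ω*] 2 ÷ (1 + 0.052336) = 2 ÷ 1.052336 = 1.90053.
and ρ(B_{ω*}) = 1.90053 − 1 = 0.90053.

ρ_SOR = 0.90053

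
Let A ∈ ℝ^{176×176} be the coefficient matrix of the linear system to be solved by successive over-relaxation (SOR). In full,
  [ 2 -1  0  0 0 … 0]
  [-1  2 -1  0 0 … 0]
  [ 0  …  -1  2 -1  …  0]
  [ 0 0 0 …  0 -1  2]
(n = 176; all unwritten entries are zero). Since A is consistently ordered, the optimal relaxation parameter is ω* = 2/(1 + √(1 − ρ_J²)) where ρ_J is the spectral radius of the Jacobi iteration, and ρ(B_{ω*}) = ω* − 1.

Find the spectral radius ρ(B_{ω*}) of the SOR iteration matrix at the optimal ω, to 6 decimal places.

B_J for the 176×176 system has eigenvalues cos(kπ/177); ρ_J = cos(π/177) = 0.999842.
√(1−ρ_J²) simplifies to sin(π/177) = 0.0177482.
Then 2/(1+√(1−ρ_J²)) = 2/(1+0.0177482); ω* = 2/1.0177482 = 1.965123.
ρ_SOR = ω* − 1 = 1.965123 − 1 = 0.965123.

ρ_SOR = 0.965123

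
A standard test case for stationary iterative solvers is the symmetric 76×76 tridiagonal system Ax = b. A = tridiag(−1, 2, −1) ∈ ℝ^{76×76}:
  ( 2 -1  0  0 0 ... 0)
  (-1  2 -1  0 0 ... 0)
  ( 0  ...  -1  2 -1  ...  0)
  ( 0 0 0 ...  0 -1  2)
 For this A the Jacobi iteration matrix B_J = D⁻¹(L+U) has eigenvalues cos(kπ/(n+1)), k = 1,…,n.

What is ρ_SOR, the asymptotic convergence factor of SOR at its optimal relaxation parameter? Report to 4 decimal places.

B_J for the 76×76 system has eigenvalues cos(kπ/77); ρ_J = cos(π/77) = 0.9992.
√(1−ρ_J²) simplifies to sin(π/77) = 0.04079.
Young: ω* = 2/(1+√(1−ρ_J²)) = 2/(1+0.04079) = 2/1.04079 = 1.9216.
ρ_SOR = ω* − 1 = 1.9216 − 1 = 0.9216.

ρ_SOR = 0.9216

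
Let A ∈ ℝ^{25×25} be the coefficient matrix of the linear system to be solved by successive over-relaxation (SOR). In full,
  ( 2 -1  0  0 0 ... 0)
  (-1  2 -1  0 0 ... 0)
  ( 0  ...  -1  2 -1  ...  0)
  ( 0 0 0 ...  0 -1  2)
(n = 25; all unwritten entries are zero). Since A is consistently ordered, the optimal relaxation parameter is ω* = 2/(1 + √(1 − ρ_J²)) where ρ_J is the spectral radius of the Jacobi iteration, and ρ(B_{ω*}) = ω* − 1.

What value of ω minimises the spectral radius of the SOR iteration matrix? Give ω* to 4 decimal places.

ω* = 1.7849

With n=25, ρ(Jacobi) = cos(π/26) = 0.9927.
√(1 − cos²(π/26)) = sin(π/26) ≈ 0.12054.
ω* = 2/(1+0.12054) = 1.7849
ρ_SOR = ω* − 1 ≈ 0.7849.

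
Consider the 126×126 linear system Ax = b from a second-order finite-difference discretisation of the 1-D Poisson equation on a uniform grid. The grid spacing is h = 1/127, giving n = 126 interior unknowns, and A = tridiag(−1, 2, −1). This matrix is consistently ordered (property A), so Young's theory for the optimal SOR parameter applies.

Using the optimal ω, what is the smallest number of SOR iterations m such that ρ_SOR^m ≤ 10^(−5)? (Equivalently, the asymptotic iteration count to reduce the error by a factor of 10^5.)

[ρ_J] n=126: ρ(B_J) = cos(π/(n+1)) = cos(π/127) = 0.9996941.
√(1−ρ_J²) simplifies to sin(π/127) = 0.0247344.
[ω*] 2 ÷ (1 + 0.0247344) = 2 ÷ 1.0247344 = 1.9517252.
[ρ_SOR] ω* − 1 = 0.9517252.
ρ_SOR^m ≤ 10^(−5) ⇔ m ≥ 5·ln10/(−ln 0.9517252) = 11.5129/0.0494789 = 232.683; m = ⌈232.683⌉ = 233.

m = 233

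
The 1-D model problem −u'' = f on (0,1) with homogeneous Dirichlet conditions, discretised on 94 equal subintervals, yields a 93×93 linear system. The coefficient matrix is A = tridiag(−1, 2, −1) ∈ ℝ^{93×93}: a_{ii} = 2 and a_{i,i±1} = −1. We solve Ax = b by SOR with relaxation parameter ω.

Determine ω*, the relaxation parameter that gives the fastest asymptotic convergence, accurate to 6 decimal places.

n=93: λ(B_J) = 1 − λ(A)/2 = cos(kπ/94); k=1 gives ρ_J = 0.999442.
root = sin(π/94) = 0.0334150  (since 1−cos² = sin²).
Then 2/(1+√(1−ρ_J²)) = 2/(1+0.0334150); ω* = 2/1.0334150 = 1.935331.
ρ_SOR = ω* − 1 ≈ 0.935331.

ω* = 1.935331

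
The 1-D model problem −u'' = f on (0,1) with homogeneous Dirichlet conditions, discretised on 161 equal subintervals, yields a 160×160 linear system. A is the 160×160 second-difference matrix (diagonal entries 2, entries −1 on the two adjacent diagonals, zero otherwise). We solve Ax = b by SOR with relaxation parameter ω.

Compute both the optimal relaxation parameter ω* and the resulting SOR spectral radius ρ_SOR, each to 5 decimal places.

ρ_J = max_k |cos(kπ/161)| = cos(π/161) = 0.99981
√(1−ρ_J²) = |sin(π/161)| = 0.019512
Young: ω* = 2/(1+√(1−ρ_J²)) = 2/(1+0.019512) = 2/1.019512 = 1.96172.
[ρ_SOR] ω* − 1 = 0.96172.

ω* = 1.96172, ρ_SOR = 0.96172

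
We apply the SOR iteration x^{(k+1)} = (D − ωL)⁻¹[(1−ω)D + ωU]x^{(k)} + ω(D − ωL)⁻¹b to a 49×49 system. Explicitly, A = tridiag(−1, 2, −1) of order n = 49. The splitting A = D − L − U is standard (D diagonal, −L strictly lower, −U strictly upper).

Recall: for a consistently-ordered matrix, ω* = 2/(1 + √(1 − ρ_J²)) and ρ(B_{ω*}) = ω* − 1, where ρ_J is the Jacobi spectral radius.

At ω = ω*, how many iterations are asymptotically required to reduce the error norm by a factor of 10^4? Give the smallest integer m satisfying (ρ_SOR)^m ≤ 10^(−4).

½·tridiag(1,0,1) at n=49: λ_k = cos(kπ/50); max |λ| at k=1 ⇒ ρ_J = cos(π/50) ≈ 0.9980267.
√(1−ρ_J²) = |sin(π/50)| = 0.0627905
[ω*] 2 ÷ (1 + 0.0627905) = 2 ÷ 1.0627905 = 1.8818384.
and ρ(B_{ω*}) = 1.8818384 − 1 = 0.8818384.
(0.8818384)^m ≤ 10^{−4}  ⇒  m·ln(0.8818384) ≤ −4·ln10  ⇒  m ≥ 73.246  ⇒  m = 74

m = 74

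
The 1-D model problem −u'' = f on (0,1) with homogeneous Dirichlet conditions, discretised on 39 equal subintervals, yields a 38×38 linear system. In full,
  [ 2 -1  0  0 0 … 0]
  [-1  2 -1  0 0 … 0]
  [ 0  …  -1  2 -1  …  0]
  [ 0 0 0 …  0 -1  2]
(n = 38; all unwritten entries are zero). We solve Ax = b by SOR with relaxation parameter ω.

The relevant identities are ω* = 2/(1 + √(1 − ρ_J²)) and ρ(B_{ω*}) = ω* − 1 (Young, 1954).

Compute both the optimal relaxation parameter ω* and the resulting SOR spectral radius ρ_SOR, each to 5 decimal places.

½·tridiag(1,0,1) at n=38: λ_k = cos(kπ/39); max |λ| at k=1 ⇒ ρ_J = cos(π/39) ≈ 0.99676.
√(1−ρ_J²) simplifies to sin(π/39) = 0.080467.
Then 2/(1+√(1−ρ_J²)) = 2/(1+0.080467); ω* = 2/1.080467 = 1.85105.
At ω = 1.85105 every |λ(B_ω)| = ω−1, so ρ_SOR = 0.85105.

ω* = 1.85105, ρ_SOR = 0.85105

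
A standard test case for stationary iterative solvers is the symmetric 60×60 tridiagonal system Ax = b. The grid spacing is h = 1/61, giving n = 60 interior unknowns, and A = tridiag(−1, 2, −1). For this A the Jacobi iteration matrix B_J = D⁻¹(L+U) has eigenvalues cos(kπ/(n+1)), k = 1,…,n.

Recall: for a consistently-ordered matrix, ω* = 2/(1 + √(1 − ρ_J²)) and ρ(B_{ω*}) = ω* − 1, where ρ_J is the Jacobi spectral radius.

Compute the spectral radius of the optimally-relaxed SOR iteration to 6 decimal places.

With n=60, ρ(Jacobi) = cos(π/61) = 0.998674.
root = sin(π/61) = 0.0514788  (since 1−cos² = sin²).
Young: ω* = 2/(1+√(1−ρ_J²)) = 2/(1+0.0514788) = 2/1.0514788 = 1.902083.
and ρ(B_{ω*}) = 1.902083 − 1 = 0.902083.

ρ_SOR = 0.902083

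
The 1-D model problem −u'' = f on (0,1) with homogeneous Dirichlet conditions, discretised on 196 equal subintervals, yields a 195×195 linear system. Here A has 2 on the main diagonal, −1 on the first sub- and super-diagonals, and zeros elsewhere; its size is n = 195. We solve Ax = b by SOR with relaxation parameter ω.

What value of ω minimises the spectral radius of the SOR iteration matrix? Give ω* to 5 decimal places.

ω* = 1.96845

½·tridiag(1,0,1) at n=195: λ_k = cos(kπ/196); max |λ| at k=1 ⇒ ρ_J = cos(π/196) ≈ 0.99987.
√(1−ρ_J²) = |sin(π/196)| = 0.016028
Then 2/(1+√(1−ρ_J²)) = 2/(1+0.016028); ω* = 2/1.016028 = 1.96845.
Hence ρ(B_{ω*}) = 1.96845 − 1 = 0.96845.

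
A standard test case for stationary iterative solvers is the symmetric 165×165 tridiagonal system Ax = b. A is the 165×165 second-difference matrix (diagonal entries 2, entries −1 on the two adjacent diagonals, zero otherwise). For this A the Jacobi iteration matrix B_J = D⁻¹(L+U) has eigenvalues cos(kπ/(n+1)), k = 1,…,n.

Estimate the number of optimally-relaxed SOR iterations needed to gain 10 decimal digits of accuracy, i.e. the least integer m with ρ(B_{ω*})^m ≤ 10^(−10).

spectrum of D⁻¹(L+U) = {cos(kπ/166) : 1≤k≤165}; ρ_J = cos(π/166) = 0.9998209.
root = sin(π/166) = 0.0189241  (since 1−cos² = sin²).
ω* = 2/(1+0.0189241) = 1.9628547
ρ_SOR = ω* − 1 ≈ 0.9628547.
m ≥ 10·ln10 / (−ln 0.9628547) = 608.301; smallest integer m = 609.

m = 609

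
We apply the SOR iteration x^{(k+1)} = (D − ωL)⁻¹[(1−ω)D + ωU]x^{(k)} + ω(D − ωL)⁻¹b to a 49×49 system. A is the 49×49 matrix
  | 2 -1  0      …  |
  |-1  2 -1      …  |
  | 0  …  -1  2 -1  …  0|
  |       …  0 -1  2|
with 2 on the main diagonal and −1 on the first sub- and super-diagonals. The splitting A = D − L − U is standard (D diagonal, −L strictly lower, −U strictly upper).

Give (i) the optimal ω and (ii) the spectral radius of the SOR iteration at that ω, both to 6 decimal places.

ω* = 1.881838, ρ_SOR = 0.881838

n=49: λ(B_J) = 1 − λ(A)/2 = cos(kπ/50); k=1 gives ρ_J = 0.998027.
√(1−ρ_J²) simplifies to sin(π/50) = 0.0627905.
ω* = 2 / (1 + 0.0627905) = 2 / 1.0627905 ≈ 1.881838.
and ρ(B_{ω*}) = 1.881838 − 1 = 0.881838.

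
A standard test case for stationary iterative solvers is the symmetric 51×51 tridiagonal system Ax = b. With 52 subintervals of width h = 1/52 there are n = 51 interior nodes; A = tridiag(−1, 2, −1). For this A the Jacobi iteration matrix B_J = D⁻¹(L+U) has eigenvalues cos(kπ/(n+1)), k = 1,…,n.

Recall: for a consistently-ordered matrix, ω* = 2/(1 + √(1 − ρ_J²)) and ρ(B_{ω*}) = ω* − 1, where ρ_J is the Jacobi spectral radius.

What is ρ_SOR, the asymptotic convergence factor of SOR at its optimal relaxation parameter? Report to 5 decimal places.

ρ_SOR = 0.88612

n=51: λ(B_J) = 1 − λ(A)/2 = cos(kπ/52); k=1 gives ρ_J = 0.99818.
√(1−ρ_J²) = |sin(π/52)| = 0.060378
Young: ω* = 2/(1+√(1−ρ_J²)) = 2/(1+0.060378) = 2/1.060378 = 1.88612.
[ρ_SOR] ω* − 1 = 0.88612.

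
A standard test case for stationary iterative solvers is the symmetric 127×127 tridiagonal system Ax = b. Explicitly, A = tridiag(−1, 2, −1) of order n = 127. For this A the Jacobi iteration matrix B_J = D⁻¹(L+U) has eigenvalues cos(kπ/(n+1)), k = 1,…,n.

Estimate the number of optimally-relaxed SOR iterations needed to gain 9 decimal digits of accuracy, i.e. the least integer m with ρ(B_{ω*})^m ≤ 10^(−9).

m = 423

B_J for the 127×127 system has eigenvalues cos(kπ/128); ρ_J = cos(π/128) = 0.9996988.
√(1 − cos²(π/128)) = sin(π/128) ≈ 0.0245412.
ω* = 2/(1 + 0.0245412) = 2/1.0245412 = 1.9520933.
ρ_SOR = ω* − 1 ≈ 0.9520933.
For 9 digits: m = 9·ln10 / (−ln 0.9520933) = 20.7233/0.0490922 = 422.130; round up → m = 423.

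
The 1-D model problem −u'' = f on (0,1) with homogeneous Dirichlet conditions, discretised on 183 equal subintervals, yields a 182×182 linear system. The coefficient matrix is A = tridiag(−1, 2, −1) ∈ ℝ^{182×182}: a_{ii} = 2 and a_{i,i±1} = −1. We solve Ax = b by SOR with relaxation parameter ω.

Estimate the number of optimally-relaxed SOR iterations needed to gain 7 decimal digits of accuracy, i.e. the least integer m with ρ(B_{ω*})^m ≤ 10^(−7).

[ρ_J] n=182: ρ(B_J) = cos(π/(n+1)) = cos(π/183) = 0.9998526.
√(1 − cos²(π/183)) = sin(π/183) ≈ 0.0171663.
So ω* = 2/1.0171663 = 1.9662468 (Young).
ρ_SOR = ω* − 1 ≈ 0.9662468.
Need (0.9662468)^m ≤ 10^(−7): m ≥ 7·ln10/|ln 0.9662468| = 16.1181/0.034336 = 469.423 ⇒ m = 470.

m = 470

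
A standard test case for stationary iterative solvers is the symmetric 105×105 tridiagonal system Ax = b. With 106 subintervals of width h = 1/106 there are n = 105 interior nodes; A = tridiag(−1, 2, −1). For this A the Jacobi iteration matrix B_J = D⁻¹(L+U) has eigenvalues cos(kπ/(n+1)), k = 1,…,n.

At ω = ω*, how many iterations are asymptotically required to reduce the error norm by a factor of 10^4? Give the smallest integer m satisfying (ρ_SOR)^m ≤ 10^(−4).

m = 156

spectrum of D⁻¹(L+U) = {cos(kπ/106) : 1≤k≤105}; ρ_J = cos(π/106) = 0.9995608.
root = sin(π/106) = 0.0296333  (since 1−cos² = sin²).
ω* = 2/(1 + 0.0296333) = 2/1.0296333 = 1.9424391.
Hence ρ(B_{ω*}) = 1.9424391 − 1 = 0.9424391.
4·ln10 = 9.21034; −ln(0.9424391) = 0.059284; m = ⌈9.21034/0.059284⌉ = ⌈155.360⌉ = 156.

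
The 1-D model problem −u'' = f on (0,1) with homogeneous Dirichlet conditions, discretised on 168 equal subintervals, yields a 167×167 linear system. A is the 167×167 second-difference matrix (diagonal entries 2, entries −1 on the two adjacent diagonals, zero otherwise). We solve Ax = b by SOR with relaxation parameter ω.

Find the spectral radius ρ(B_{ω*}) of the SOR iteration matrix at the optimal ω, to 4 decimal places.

With n=167, ρ(Jacobi) = cos(π/168) = 0.9998.
√(1 − cos²(π/168)) = sin(π/168) ≈ 0.01870.
Then 2/(1+√(1−ρ_J²)) = 2/(1+0.01870); ω* = 2/1.01870 = 1.9633.
At ω = 1.9633 every |λ(B_ω)| = ω−1, so ρ_SOR = 0.9633.

ρ_SOR = 0.9633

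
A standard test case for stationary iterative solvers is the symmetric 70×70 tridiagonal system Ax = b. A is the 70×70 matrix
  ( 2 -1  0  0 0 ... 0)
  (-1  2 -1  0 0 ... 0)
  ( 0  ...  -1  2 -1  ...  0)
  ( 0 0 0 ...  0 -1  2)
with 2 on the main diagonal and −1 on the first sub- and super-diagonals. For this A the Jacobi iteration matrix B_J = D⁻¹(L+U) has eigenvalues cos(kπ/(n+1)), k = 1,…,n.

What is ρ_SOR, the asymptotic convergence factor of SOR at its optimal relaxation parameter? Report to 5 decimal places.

ρ_SOR = 0.91528

ρ_J = max_k |cos(kπ/71)| = cos(π/71) = 0.99902
√(1−ρ_J²) = |sin(π/71)| = 0.044233
[ω*] 2 ÷ (1 + 0.044233) = 2 ÷ 1.044233 = 1.91528.
[ρ_SOR] ω* − 1 = 0.91528.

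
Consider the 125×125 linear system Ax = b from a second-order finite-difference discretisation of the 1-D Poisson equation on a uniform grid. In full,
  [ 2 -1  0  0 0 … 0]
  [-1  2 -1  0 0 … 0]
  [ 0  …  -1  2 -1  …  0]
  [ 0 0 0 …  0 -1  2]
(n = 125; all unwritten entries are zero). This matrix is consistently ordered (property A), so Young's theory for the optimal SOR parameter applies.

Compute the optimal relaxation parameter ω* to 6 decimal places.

n=125: λ(B_J) = 1 − λ(A)/2 = cos(kπ/126); k=1 gives ρ_J = 0.999689.
√(1−ρ_J²) simplifies to sin(π/126) = 0.0249307.
ω* = 2/(1+0.0249307) = 1.951351
At ω = 1.951351 every |λ(B_ω)| = ω−1, so ρ_SOR = 0.951351.

ω* = 1.951351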